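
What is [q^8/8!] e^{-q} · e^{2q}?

1

The EGF product rule gives c_8 = Σ_{k_1+k_2=8} C(8; k_1,k_2) · ∏ g_i(k_i), where e^{-q} gives (-1)^k; e^{2q} gives (2)^k.
g_1(k) for k = 0…8: 1, -1, 1, -1, 1, -1, 1, -1, 1.
g_2(k) for k = 0…8: 1, 2, 4, 8, 16, 32, 64, 128, 256.
c_8 = Σ_k C(8,k)·g_1(k)·g_2(8−k) = 1·1·256 + 8·(-1)·128 + 28·1·64 + 56·(-1)·32 + 70·1·16 + 56·(-1)·8 + 28·1·4 + 8·(-1)·2 + 1·1·1 = 256 − 1024 + 1792 − 1792 + 1120 − 448 + 112 − 16 + 1 = 1.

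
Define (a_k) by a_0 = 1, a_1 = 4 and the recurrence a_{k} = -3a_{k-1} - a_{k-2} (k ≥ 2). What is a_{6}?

The ordinary generating function has denominator 1 + 3t + t^2.
Iterating the recurrence: a_0,…,a_{6} = 1, 4, -13, 35, -92, 241, -631.

-631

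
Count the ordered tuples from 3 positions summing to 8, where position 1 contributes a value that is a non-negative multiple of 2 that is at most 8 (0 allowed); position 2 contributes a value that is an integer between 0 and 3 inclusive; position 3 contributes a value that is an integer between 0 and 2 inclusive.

The generating function for the choices is (1 + q^2 + q^4 + q^6 + q^8)·(1 + q + q^2 + q^3)·(1 + q + q^2); the count is [q^8].
(1 + q^2 + q^4 + q^6 + q^8) has coefficients 1,0,1,0,1,0,1,0,1 for degrees 0…8.
(1 + q + q^2 + q^3) has coefficients 1,1,1,1,0,0,0,0,0 for degrees 0…8.
Finally multiplying by (1 + q + q^2), the product of all factors after the first has coefficients 1,2,3,3,2,1,0,0,0 for degrees 0…8.
[q^8] = 1·0 + 1·0 + 1·2 + 1·3 + 1·1 = 6.

6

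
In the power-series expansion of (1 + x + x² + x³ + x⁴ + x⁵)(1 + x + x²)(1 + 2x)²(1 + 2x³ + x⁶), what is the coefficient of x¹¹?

51

(1 + x + x² + x³ + x⁴ + x⁵) has coefficients 1,1,1,1,1,1 for degrees 0…5.
(1 + x + x²) has coefficients 1,1,1,0,0,0,0,0,0,0,0,0 for degrees 0…11.
Multiplying by (1 + 2x)² gives running coefficients 1,5,9,8,4,0,0,0,0,0,0,0 for degrees 0…11.
Finally multiplying by (1 + 2x³ + x⁶), the product of all factors after the first has coefficients 1,5,9,10,14,18,17,13,9,8,4,0 for degrees 0…11.
[x¹¹] = 1·0 + 1·4 + 1·8 + 1·9 + 1·13 + 1·17 = 51.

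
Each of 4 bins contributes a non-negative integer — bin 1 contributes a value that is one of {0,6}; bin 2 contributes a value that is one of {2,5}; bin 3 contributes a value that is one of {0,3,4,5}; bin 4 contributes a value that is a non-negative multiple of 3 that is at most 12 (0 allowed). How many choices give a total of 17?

7

The generating function for the choices is (1 + x⁶)·(x² + x⁵)·(1 + x³ + x⁴ + x⁵)·(1 + x³ + x⁶ + x⁹ + x¹²); the count is [x¹⁷].
(1 + x⁶) has coefficients 1,0,0,0,0,0,1 for degrees 0…6.
(x² + x⁵) has coefficients 0,0,1,0,0,1,0,0,0,0,0,0,0,0,0,0,0,0 for degrees 0…17.
Multiplying by (1 + x³ + x⁴ + x⁵) gives running coefficients 0,0,1,0,0,2,1,1,1,1,1,0,0,0,0,0,0,0 for degrees 0…17.
Finally multiplying by (1 + x³ + x⁶ + x⁹ + x¹²), the product of all factors after the first has coefficients 0,0,1,0,0,3,1,1,4,2,2,4,2,2,4,2,2,3 for degrees 0…17.
[x¹⁷] = 1·3 + 1·4 = 7.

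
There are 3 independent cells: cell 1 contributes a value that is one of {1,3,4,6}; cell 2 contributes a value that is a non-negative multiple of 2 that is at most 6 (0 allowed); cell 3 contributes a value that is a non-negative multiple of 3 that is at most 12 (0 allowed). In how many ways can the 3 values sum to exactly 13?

The generating function for the choices is (z + z³ + z⁴ + z⁶)·(1 + z² + z⁴ + z⁶)·(1 + z³ + z⁶ + z⁹ + z¹²); the count is [z¹³].
(z + z³ + z⁴ + z⁶) has coefficients 0,1,0,1,1,0,1 for degrees 0…6.
(1 + z² + z⁴ + z⁶) has coefficients 1,0,1,0,1,0,1,0,0,0,0,0,0,0 for degrees 0…13.
Finally multiplying by (1 + z³ + z⁶ + z⁹ + z¹²), the product of all factors after the first has coefficients 1,0,1,1,1,1,2,1,1,2,1,1,2,1 for degrees 0…13.
[z¹³] = 1·2 + 1·1 + 1·2 + 1·1 = 6.

6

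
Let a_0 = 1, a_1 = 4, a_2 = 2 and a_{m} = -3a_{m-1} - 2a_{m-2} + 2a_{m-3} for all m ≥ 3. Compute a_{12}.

The ordinary generating function has denominator 1 + 3y + 2y^2 - 2y^3.
Iterating the recurrence: a_0,…,a_{12} = 1, 4, 2, -12, 40, -92, 172, -252, 228, 164, -1452, 4484, -10220.

-10220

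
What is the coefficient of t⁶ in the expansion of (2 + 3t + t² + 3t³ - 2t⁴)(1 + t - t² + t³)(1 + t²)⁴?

(2 + 3t + t² + 3t³ - 2t⁴) has coefficients 2,3,1,3,-2 for degrees 0…4.
(1 + t - t² + t³) has coefficients 1,1,-1,1,0,0,0 for degrees 0…6.
Finally multiplying by (1 + t²)⁴, the product of all factors after the first has coefficients 1,1,3,5,2,10,-2 for degrees 0…6.
[t⁶] = 2·(-2) + 3·10 + 1·2 + 3·5 − 2·3 = 37.

37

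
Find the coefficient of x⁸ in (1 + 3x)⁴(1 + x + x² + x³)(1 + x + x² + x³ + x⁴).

768

(1 + 3x)⁴ has coefficients 1,12,54,108,81 for degrees 0…4.
(1 + x + x² + x³) has coefficients 1,1,1,1,0,0,0,0,0 for degrees 0…8.
Finally multiplying by (1 + x + x² + x³ + x⁴), the product of all factors after the first has coefficients 1,2,3,4,4,3,2,1,0 for degrees 0…8.
[x⁸] = 1·0 + 12·1 + 54·2 + 108·3 + 81·4 = 768.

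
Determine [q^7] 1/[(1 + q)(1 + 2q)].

The denominator gives the recurrence a_n = −3a_(n−1) − 2a_(n−2) for n ≥ 2; the numerator fixes a_0 = 1, a_1 = -3.
Iterating: 1, -3, 7, -15, 31, -63, 127, -255, so a_7 = -255.

-255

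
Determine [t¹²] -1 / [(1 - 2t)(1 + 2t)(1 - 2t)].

The denominator gives the recurrence a_n = 2a_(n−1) + 4a_(n−2) − 8a_(n−3) for n ≥ 3; the numerator fixes a_0 = -1, a_1 = -2, a_2 = -8.
Iterating: -1, -2, -8, -16, -48, -96, -256, -512, -1280, -2560, -6144, -12288, -28672, so a_12 = -28672.

-28672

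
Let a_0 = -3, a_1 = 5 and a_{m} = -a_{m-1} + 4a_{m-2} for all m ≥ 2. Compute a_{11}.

The ordinary generating function has denominator 1 + x - 4x^2.
Iterating the recurrence: a_0,…,a_{11} = -3, 5, -17, 37, -105, 253, -673, 1685, -4377, 11117, -28625, 73093.

73093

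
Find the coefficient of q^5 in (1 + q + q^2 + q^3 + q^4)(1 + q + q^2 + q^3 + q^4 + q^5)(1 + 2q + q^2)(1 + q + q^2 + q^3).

(1 + q + q^2 + q^3 + q^4) has coefficients 1,1,1,1,1 for degrees 0…4.
(1 + q + q^2 + q^3 + q^4 + q^5) has coefficients 1,1,1,1,1,1 for degrees 0…5.
Multiplying by (1 + 2q + q^2) gives running coefficients 1,3,4,4,4,4 for degrees 0…5.
Finally multiplying by (1 + q + q^2 + q^3), the product of all factors after the first has coefficients 1,4,8,12,15,16 for degrees 0…5.
[q^5] = 1·16 + 1·15 + 1·12 + 1·8 + 1·4 = 55.

55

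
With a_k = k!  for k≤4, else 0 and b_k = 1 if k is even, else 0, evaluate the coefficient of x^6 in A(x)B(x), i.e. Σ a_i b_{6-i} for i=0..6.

The convolution is the x^6 coefficient of A(x)B(x).
Σ = 1·1 + 1·0 + 2·1 + 6·0 + 24·1 + 0·0 + 0·1 = 27.

27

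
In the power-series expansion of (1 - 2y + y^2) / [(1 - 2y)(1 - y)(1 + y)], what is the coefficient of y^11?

682

Partial fractions give a closed form: a_n = (1/3)·2^n + (2/3)·(-1)^n.
At n = 11: a_11 = 682.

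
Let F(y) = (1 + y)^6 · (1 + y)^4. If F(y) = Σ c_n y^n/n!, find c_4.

The EGF product rule gives c_4 = Σ_{k_1+k_2=4} C(4; k_1,k_2) · ∏ g_i(k_i), where (1+y)^6 gives the falling factorial (6)_k; (1+y)^4 gives the falling factorial (4)_k.
g_1(k) for k = 0…4: 1, 6, 30, 120, 360.
g_2(k) for k = 0…4: 1, 4, 12, 24, 24.
c_4 = Σ_k C(4,k)·g_1(k)·g_2(4−k) = 1·1·24 + 4·6·24 + 6·30·12 + 4·120·4 + 1·360·1 = 24 + 576 + 2160 + 1920 + 360 = 5040.

5040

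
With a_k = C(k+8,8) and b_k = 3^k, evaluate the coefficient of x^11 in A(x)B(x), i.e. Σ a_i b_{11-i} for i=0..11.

6721776

This is [x^11] in the product of the two ordinary generating functions.
Σ = 1·177147 + 9·59049 + 45·19683 + 165·6561 + 495·2187 + 1287·729 + 3003·243 + 6435·81 + 12870·27 + 24310·9 + 43758·3 + 75582·1 = 6721776.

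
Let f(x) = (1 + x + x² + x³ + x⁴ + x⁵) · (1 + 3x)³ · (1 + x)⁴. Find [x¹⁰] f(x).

(1 + x + x² + x³ + x⁴ + x⁵) has coefficients 1,1,1,1,1,1 for degrees 0…5.
(1 + 3x)³ has coefficients 1,9,27,27,0,0,0,0,0,0,0 for degrees 0…10.
Finally multiplying by (1 + x)⁴, the product of all factors after the first has coefficients 1,13,69,193,307,279,135,27,0,0,0 for degrees 0…10.
[x¹⁰] = 1·0 + 1·0 + 1·0 + 1·27 + 1·135 + 1·279 = 441.

441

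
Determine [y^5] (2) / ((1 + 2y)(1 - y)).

-42

Partial fractions give a closed form: a_n = (4/3)·(-2)^n + (2/3)·1^n.
At n = 5: a_5 = -42.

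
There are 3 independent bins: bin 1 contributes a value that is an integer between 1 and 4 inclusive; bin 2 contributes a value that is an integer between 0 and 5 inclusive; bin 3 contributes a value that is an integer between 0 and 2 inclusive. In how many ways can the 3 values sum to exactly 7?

The generating function for the choices is (t + t^2 + t^3 + t^4)·(1 + t + t^2 + t^3 + t^4 + t^5)·(1 + t + t^2); the count is [t^7].
(t + t^2 + t^3 + t^4) has coefficients 0,1,1,1,1 for degrees 0…4.
(1 + t + t^2 + t^3 + t^4 + t^5) has coefficients 1,1,1,1,1,1,0,0 for degrees 0…7.
Finally multiplying by (1 + t + t^2), the product of all factors after the first has coefficients 1,2,3,3,3,3,2,1 for degrees 0…7.
[t^7] = 1·2 + 1·3 + 1·3 + 1·3 = 11.

11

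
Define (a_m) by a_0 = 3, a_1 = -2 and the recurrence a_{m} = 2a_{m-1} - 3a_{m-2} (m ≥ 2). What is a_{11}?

724

The ordinary generating function has denominator 1 - 2z + 3z^2.
Iterating the recurrence: a_0,…,a_{11} = 3, -2, -13, -20, -1, 58, 119, 64, -229, -650, -613, 724.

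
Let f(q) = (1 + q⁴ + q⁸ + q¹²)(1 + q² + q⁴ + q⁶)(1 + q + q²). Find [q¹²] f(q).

4

(1 + q⁴ + q⁸ + q¹²) has coefficients 1,0,0,0,1,0,0,0,1,0,0,0,1 for degrees 0…12.
(1 + q² + q⁴ + q⁶) has coefficients 1,0,1,0,1,0,1,0,0,0,0,0,0 for degrees 0…12.
Finally multiplying by (1 + q + q²), the product of all factors after the first has coefficients 1,1,2,1,2,1,2,1,1,0,0,0,0 for degrees 0…12.
[q¹²] = 1·0 + 1·1 + 1·2 + 1·1 = 4.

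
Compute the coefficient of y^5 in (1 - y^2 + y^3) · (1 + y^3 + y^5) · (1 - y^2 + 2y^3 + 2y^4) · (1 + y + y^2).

3

(1 - y^2 + y^3) has coefficients 1,0,-1,1 for degrees 0…3.
(1 + y^3 + y^5) has coefficients 1,0,0,1,0,1 for degrees 0…5.
Multiplying by (1 - y^2 + 2y^3 + 2y^4) gives running coefficients 1,0,-1,3,2,0 for degrees 0…5.
Finally multiplying by (1 + y + y^2), the product of all factors after the first has coefficients 1,1,0,2,4,5 for degrees 0…5.
[y^5] = 1·5 − 1·2 + 1·0 = 3.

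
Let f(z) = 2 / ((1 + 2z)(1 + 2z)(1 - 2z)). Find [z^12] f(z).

57344

The denominator gives the recurrence a_n = −2a_(n−1) + 4a_(n−2) + 8a_(n−3) for n ≥ 3; the numerator fixes a_0 = 2, a_1 = -4, a_2 = 16.
Iterating: 2, -4, 16, -32, 96, -192, 512, -1024, 2560, -5120, 12288, -24576, 57344, so a_12 = 57344.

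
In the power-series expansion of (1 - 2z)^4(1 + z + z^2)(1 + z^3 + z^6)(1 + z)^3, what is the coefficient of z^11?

9

(1 - 2z)^4 has coefficients 1,-8,24,-32,16 for degrees 0…4.
(1 + z + z^2) has coefficients 1,1,1,0,0,0,0,0,0,0,0,0 for degrees 0…11.
Multiplying by (1 + z^3 + z^6) gives running coefficients 1,1,1,1,1,1,1,1,1,0,0,0 for degrees 0…11.
Finally multiplying by (1 + z)^3, the product of all factors after the first has coefficients 1,4,7,8,8,8,8,8,8,7,4,1 for degrees 0…11.
[z^11] = 1·1 − 8·4 + 24·7 − 32·8 + 16·8 = 9.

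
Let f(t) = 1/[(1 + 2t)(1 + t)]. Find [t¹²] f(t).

8191

Partial fractions give a closed form: a_n = (2)·(-2)^n + (-1)·(-1)^n.
At n = 12: a_12 = 8191.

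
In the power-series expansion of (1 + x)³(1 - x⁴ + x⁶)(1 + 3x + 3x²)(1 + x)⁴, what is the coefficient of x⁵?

(1 + x)³ has coefficients 1,3,3,1 for degrees 0…3.
(1 - x⁴ + x⁶) has coefficients 1,0,0,0,-1,0 for degrees 0…5.
Multiplying by (1 + 3x + 3x²) gives running coefficients 1,3,3,0,-1,-3 for degrees 0…5.
Finally multiplying by (1 + x)⁴, the product of all factors after the first has coefficients 1,7,21,34,30,8 for degrees 0…5.
[x⁵] = 1·8 + 3·30 + 3·34 + 1·21 = 221.

221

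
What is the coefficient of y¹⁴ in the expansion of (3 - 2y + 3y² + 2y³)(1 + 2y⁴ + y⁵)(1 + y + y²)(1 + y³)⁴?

(3 - 2y + 3y² + 2y³) has coefficients 3,-2,3,2 for degrees 0…3.
(1 + 2y⁴ + y⁵) has coefficients 1,0,0,0,2,1,0,0,0,0,0,0,0,0,0 for degrees 0…14.
Multiplying by (1 + y + y²) gives running coefficients 1,1,1,0,2,3,3,1,0,0,0,0,0,0,0 for degrees 0…14.
Finally multiplying by (1 + y³)⁴, the product of all factors after the first has coefficients 1,1,1,4,6,7,9,15,18,16,20,22,19,15,13 for degrees 0…14.
[y¹⁴] = 3·13 − 2·15 + 3·19 + 2·22 = 110.

110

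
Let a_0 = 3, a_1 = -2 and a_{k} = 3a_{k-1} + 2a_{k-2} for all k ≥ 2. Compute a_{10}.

-25116

The ordinary generating function has denominator 1 - 3t - 2t^2.
Iterating the recurrence: a_0,…,a_{10} = 3, -2, 0, -4, -12, -44, -156, -556, -1980, -7052, -25116.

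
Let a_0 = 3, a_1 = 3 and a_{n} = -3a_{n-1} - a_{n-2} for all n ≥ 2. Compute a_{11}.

73428

The ordinary generating function has denominator 1 + 3q + q^2.
Iterating the recurrence: a_0,…,a_{11} = 3, 3, -12, 33, -87, 228, -597, 1563, -4092, 10713, -28047, 73428.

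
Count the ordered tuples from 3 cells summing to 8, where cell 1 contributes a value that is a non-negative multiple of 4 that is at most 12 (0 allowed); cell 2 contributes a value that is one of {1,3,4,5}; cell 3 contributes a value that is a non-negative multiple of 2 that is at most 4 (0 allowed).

The generating function for the choices is (1 + q⁴ + q⁸ + q¹²)·(q + q³ + q⁴ + q⁵)·(1 + q² + q⁴); the count is [q⁸].
(1 + q⁴ + q⁸ + q¹²) has coefficients 1,0,0,0,1,0,0,0,1 for degrees 0…8.
(q + q³ + q⁴ + q⁵) has coefficients 0,1,0,1,1,1,0,0,0 for degrees 0…8.
Finally multiplying by (1 + q² + q⁴), the product of all factors after the first has coefficients 0,1,0,2,1,3,1,2,1 for degrees 0…8.
[q⁸] = 1·1 + 1·1 + 1·0 = 2.

2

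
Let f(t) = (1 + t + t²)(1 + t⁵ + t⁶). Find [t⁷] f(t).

(1 + t + t²) has coefficients 1,1,1 for degrees 0…2.
(1 + t⁵ + t⁶) has coefficients 1,0,0,0,0,1,1,0 for degrees 0…7.
[t⁷] = 1·0 + 1·1 + 1·1 = 2.

2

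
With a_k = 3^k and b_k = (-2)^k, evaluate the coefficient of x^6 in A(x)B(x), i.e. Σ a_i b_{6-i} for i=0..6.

This is [x^6] in the product of the two ordinary generating functions.
Σ = 1·64 + 3·(-32) + 9·16 + 27·(-8) + 81·4 + 243·(-2) + 729·1 = 463.

463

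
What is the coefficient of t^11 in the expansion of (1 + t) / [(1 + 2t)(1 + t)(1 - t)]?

-1365

Partial fractions give a closed form: a_n = (2/3)·(-2)^n + (1/3)·1^n.
At n = 11: a_11 = -1365.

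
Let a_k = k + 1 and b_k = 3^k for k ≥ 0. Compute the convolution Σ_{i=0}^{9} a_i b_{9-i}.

This is [x^9] in the product of the two ordinary generating functions.
Σ = 1·19683 + 2·6561 + 3·2187 + 4·729 + 5·243 + 6·81 + 7·27 + 8·9 + 9·3 + 10·1 = 44281.

44281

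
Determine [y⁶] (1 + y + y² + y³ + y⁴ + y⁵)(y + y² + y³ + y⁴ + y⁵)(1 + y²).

9

(1 + y + y² + y³ + y⁴ + y⁵) has coefficients 1,1,1,1,1,1 for degrees 0…5.
(y + y² + y³ + y⁴ + y⁵) has coefficients 0,1,1,1,1,1,0 for degrees 0…6.
Finally multiplying by (1 + y²), the product of all factors after the first has coefficients 0,1,1,2,2,2,1 for degrees 0…6.
[y⁶] = 1·1 + 1·2 + 1·2 + 1·2 + 1·1 + 1·1 = 9.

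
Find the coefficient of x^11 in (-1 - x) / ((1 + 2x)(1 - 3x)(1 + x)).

-105469

Partial fractions give a closed form: a_n = (-2/5)·(-2)^n + (-3/5)·3^n.
At n = 11: a_11 = -105469.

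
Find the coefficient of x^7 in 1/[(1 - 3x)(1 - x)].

3280

Partial fractions give a closed form: a_n = (3/2)·3^n + (-1/2)·1^n.
At n = 7: a_7 = 3280.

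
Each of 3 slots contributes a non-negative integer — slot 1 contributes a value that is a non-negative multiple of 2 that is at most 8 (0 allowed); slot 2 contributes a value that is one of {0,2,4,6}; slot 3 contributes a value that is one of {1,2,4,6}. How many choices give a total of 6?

6

The generating function for the choices is (1 + x^2 + x^4 + x^6 + x^8)·(1 + x^2 + x^4 + x^6)·(x + x^2 + x^4 + x^6); the count is [x^6].
(1 + x^2 + x^4 + x^6 + x^8) has coefficients 1,0,1,0,1,0,1 for degrees 0…6.
(1 + x^2 + x^4 + x^6) has coefficients 1,0,1,0,1,0,1 for degrees 0…6.
Finally multiplying by (x + x^2 + x^4 + x^6), the product of all factors after the first has coefficients 0,1,1,1,2,1,3 for degrees 0…6.
[x^6] = 1·3 + 1·2 + 1·1 + 1·0 = 6.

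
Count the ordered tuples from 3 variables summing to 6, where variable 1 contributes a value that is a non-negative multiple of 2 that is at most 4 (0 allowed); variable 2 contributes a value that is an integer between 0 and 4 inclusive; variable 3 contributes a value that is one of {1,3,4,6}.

The generating function for the choices is (1 + q² + q⁴)·(1 + q + q² + q³ + q⁴)·(q + q³ + q⁴ + q⁶); the count is [q⁶].
(1 + q² + q⁴) has coefficients 1,0,1,0,1 for degrees 0…4.
(1 + q + q² + q³ + q⁴) has coefficients 1,1,1,1,1,0,0 for degrees 0…6.
Finally multiplying by (q + q³ + q⁴ + q⁶), the product of all factors after the first has coefficients 0,1,1,2,3,3,3 for degrees 0…6.
[q⁶] = 1·3 + 1·3 + 1·1 = 7.

7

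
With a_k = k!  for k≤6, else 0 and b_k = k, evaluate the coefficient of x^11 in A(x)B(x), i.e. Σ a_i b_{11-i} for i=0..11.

Write out a_i and b_{11-i} for i = 0,…,11 and sum the products.
Σ = 1·11 + 1·10 + 2·9 + 6·8 + 24·7 + 120·6 + 720·5 + 0·4 + 0·3 + 0·2 + 0·1 + 0·0 = 4575.

4575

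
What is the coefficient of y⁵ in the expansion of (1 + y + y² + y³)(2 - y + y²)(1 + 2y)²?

9

(1 + y + y² + y³) has coefficients 1,1,1,1 for degrees 0…3.
(2 - y + y²) has coefficients 2,-1,1,0,0,0 for degrees 0…5.
Finally multiplying by (1 + 2y)², the product of all factors after the first has coefficients 2,7,5,0,4,0 for degrees 0…5.
[y⁵] = 1·0 + 1·4 + 1·0 + 1·5 = 9.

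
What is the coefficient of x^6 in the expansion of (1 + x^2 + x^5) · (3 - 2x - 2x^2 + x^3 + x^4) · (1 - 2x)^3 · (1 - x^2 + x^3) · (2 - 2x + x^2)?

-458

(1 + x^2 + x^5) has coefficients 1,0,1,0,0,1 for degrees 0…5.
(3 - 2x - 2x^2 + x^3 + x^4) has coefficients 3,-2,-2,1,1,0,0 for degrees 0…6.
Multiplying by (1 - 2x)^3 gives running coefficients 3,-20,46,-35,-13,22,4 for degrees 0…6.
Multiplying by (1 - x^2 + x^3) gives running coefficients 3,-20,43,-12,-79,103,-18 for degrees 0…6.
Finally multiplying by (2 - 2x + x^2), the product of all factors after the first has coefficients 6,-46,129,-130,-91,352,-321 for degrees 0…6.
[x^6] = 1·(-321) + 1·(-91) + 1·(-46) = -458.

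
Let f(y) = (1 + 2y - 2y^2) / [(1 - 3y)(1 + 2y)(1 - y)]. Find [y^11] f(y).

230564

Partial fractions give a closed form: a_n = (13/10)·3^n + (-2/15)·(-2)^n + (-1/6)·1^n.
At n = 11: a_11 = 230564.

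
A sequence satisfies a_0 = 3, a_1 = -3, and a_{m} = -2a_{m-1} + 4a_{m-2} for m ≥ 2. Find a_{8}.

The ordinary generating function has denominator 1 + 2y - 4y^2.
Iterating the recurrence: a_0,…,a_{8} = 3, -3, 18, -48, 168, -528, 1728, -5568, 18048.

18048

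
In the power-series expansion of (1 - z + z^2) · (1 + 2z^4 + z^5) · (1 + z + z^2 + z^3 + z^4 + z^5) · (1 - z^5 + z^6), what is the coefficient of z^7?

(1 - z + z^2) has coefficients 1,-1,1 for degrees 0…2.
(1 + 2z^4 + z^5) has coefficients 1,0,0,0,2,1,0,0 for degrees 0…7.
Multiplying by (1 + z + z^2 + z^3 + z^4 + z^5) gives running coefficients 1,1,1,1,3,4,3,3 for degrees 0…7.
Finally multiplying by (1 - z^5 + z^6), the product of all factors after the first has coefficients 1,1,1,1,3,3,3,3 for degrees 0…7.
[z^7] = 1·3 − 1·3 + 1·3 = 3.

3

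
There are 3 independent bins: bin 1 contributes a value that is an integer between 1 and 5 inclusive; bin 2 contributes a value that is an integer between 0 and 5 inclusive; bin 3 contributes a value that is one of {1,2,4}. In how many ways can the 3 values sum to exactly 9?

The generating function for the choices is (t + t^2 + t^3 + t^4 + t^5)·(1 + t + t^2 + t^3 + t^4 + t^5)·(t + t^2 + t^4); the count is [t^9].
(t + t^2 + t^3 + t^4 + t^5) has coefficients 0,1,1,1,1,1 for degrees 0…5.
(1 + t + t^2 + t^3 + t^4 + t^5) has coefficients 1,1,1,1,1,1,0,0,0,0 for degrees 0…9.
Finally multiplying by (t + t^2 + t^4), the product of all factors after the first has coefficients 0,1,2,2,3,3,3,2,1,1 for degrees 0…9.
[t^9] = 1·1 + 1·2 + 1·3 + 1·3 + 1·3 = 12.

12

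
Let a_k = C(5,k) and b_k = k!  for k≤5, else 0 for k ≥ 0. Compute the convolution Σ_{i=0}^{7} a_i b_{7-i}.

1472

The convolution is the x^7 coefficient of A(x)B(x).
Σ = 1·0 + 5·0 + 10·120 + 10·24 + 5·6 + 1·2 + 0·1 + 0·1 = 1472.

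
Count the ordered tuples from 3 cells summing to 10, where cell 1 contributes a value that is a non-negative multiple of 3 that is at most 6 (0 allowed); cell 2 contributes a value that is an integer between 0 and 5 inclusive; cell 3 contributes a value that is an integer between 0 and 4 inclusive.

8

The generating function for the choices is (1 + z^3 + z^6)·(1 + z + z^2 + z^3 + z^4 + z^5)·(1 + z + z^2 + z^3 + z^4); the count is [z^10].
(1 + z^3 + z^6) has coefficients 1,0,0,1,0,0,1 for degrees 0…6.
(1 + z + z^2 + z^3 + z^4 + z^5) has coefficients 1,1,1,1,1,1,0,0,0,0,0 for degrees 0…10.
Finally multiplying by (1 + z + z^2 + z^3 + z^4), the product of all factors after the first has coefficients 1,2,3,4,5,5,4,3,2,1,0 for degrees 0…10.
[z^10] = 1·0 + 1·3 + 1·5 = 8.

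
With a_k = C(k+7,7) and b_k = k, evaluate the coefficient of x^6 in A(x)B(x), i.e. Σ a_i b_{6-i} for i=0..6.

2002

This is [x^6] in the product of the two ordinary generating functions.
Σ = 1·6 + 8·5 + 36·4 + 120·3 + 330·2 + 792·1 + 1716·0 = 2002.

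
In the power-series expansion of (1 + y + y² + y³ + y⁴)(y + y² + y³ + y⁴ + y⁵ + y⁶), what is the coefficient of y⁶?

5

(1 + y + y² + y³ + y⁴) has coefficients 1,1,1,1,1 for degrees 0…4.
(y + y² + y³ + y⁴ + y⁵ + y⁶) has coefficients 0,1,1,1,1,1,1 for degrees 0…6.
[y⁶] = 1·1 + 1·1 + 1·1 + 1·1 + 1·1 = 5.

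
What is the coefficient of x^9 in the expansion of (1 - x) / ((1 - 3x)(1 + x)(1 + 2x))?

5291

Partial fractions give a closed form: a_n = (3/10)·3^n + (-1/2)·(-1)^n + (6/5)·(-2)^n.
At n = 9: a_9 = 5291.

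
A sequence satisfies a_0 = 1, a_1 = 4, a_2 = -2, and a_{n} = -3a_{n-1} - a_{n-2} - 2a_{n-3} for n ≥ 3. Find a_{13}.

100306

The ordinary generating function has denominator 1 + 3z + z^2 + 2z^3.
Iterating the recurrence: a_0,…,a_{13} = 1, 4, -2, 0, -6, 22, -60, 170, -494, 1432, -4142, 11982, -34668, 100306.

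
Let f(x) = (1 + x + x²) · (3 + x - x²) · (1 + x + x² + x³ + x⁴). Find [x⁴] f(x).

(1 + x + x²) has coefficients 1,1,1 for degrees 0…2.
(3 + x - x²) has coefficients 3,1,-1,0,0 for degrees 0…4.
Finally multiplying by (1 + x + x² + x³ + x⁴), the product of all factors after the first has coefficients 3,4,3,3,3 for degrees 0…4.
[x⁴] = 1·3 + 1·3 + 1·3 = 9.

9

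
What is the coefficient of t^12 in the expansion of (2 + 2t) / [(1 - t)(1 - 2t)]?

The denominator gives the recurrence a_n = 3a_(n−1) − 2a_(n−2) for n ≥ 2; the numerator fixes a_0 = 2, a_1 = 8.
Iterating: 2, 8, 20, 44, 92, 188, 380, 764, 1532, 3068, 6140, 12284, 24572, so a_12 = 24572.

24572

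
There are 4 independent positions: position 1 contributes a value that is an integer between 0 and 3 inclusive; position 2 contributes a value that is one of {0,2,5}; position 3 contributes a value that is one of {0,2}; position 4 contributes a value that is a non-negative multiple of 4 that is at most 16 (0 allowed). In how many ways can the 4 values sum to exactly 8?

The generating function for the choices is (1 + q + q² + q³)·(1 + q² + q⁵)·(1 + q²)·(1 + q⁴ + q⁸ + q¹² + q¹⁶); the count is [q⁸].
(1 + q + q² + q³) has coefficients 1,1,1,1 for degrees 0…3.
(1 + q² + q⁵) has coefficients 1,0,1,0,0,1,0,0,0 for degrees 0…8.
Multiplying by (1 + q²) gives running coefficients 1,0,2,0,1,1,0,1,0 for degrees 0…8.
Finally multiplying by (1 + q⁴ + q⁸ + q¹² + q¹⁶), the product of all factors after the first has coefficients 1,0,2,0,2,1,2,1,2 for degrees 0…8.
[q⁸] = 1·2 + 1·1 + 1·2 + 1·1 = 6.

6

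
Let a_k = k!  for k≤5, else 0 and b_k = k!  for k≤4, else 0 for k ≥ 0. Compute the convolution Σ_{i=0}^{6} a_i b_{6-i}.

252

This is [x^6] in the product of the two ordinary generating functions.
Σ = 1·0 + 1·0 + 2·24 + 6·6 + 24·2 + 120·1 + 0·1 = 252.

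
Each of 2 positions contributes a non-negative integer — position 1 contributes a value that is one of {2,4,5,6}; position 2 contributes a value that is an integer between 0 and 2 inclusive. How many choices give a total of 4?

The generating function for the choices is (y² + y⁴ + y⁵ + y⁶)·(1 + y + y²); the count is [y⁴].
(y² + y⁴ + y⁵ + y⁶) has coefficients 0,0,1,0,1 for degrees 0…4.
(1 + y + y²) has coefficients 1,1,1,0,0 for degrees 0…4.
[y⁴] = 1·1 + 1·1 = 2.

2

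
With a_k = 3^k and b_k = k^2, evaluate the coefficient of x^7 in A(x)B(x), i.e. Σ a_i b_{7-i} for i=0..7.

3244

This is [x^7] in the product of the two ordinary generating functions.
Σ = 1·49 + 3·36 + 9·25 + 27·16 + 81·9 + 243·4 + 729·1 + 2187·0 = 3244.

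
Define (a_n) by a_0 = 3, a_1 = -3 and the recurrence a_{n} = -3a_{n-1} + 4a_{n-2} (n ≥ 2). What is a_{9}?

-314571

The ordinary generating function has denominator 1 + 3z - 4z^2.
Iterating the recurrence: a_0,…,a_{9} = 3, -3, 21, -75, 309, -1227, 4917, -19659, 78645, -314571.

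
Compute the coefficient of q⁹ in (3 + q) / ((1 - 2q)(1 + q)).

Partial fractions give a closed form: a_n = (7/3)·2^n + (2/3)·(-1)^n.
At n = 9: a_9 = 1194.

1194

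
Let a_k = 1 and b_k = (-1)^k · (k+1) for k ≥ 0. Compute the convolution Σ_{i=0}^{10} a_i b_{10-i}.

6

This is [x^10] in the product of the two ordinary generating functions.
Σ = 1·11 + 1·(-10) + 1·9 + 1·(-8) + 1·7 + 1·(-6) + 1·5 + 1·(-4) + 1·3 + 1·(-2) + 1·1 = 6.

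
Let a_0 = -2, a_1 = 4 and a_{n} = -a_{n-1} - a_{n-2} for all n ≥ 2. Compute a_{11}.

The ordinary generating function has denominator 1 + y + y^2.
Iterating the recurrence: a_0,…,a_{11} = -2, 4, -2, -2, 4, -2, -2, 4, -2, -2, 4, -2.

-2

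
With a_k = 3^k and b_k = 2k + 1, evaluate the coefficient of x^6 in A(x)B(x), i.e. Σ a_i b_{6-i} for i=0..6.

The convolution is the t^6 coefficient of A(t)B(t).
Σ = 1·13 + 3·11 + 9·9 + 27·7 + 81·5 + 243·3 + 729·1 = 2179.

2179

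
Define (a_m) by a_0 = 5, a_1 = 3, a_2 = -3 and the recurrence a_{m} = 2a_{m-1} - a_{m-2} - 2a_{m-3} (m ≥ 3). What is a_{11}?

The ordinary generating function has denominator 1 - 2q + q^2 + 2q^3.
Iterating the recurrence: a_0,…,a_{11} = 5, 3, -3, -19, -41, -57, -35, 69, 287, 575, 725, 301.

301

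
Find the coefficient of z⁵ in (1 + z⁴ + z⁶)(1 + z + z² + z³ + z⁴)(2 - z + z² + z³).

2

(1 + z⁴ + z⁶) has coefficients 1,0,0,0,1,0 for degrees 0…5.
(1 + z + z² + z³ + z⁴) has coefficients 1,1,1,1,1,0 for degrees 0…5.
Finally multiplying by (2 - z + z² + z³), the product of all factors after the first has coefficients 2,1,2,3,3,1 for degrees 0…5.
[z⁵] = 1·1 + 1·1 = 2.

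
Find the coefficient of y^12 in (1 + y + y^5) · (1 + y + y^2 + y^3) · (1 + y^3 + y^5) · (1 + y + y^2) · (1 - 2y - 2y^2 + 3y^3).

(1 + y + y^5) has coefficients 1,1,0,0,0,1 for degrees 0…5.
(1 + y + y^2 + y^3) has coefficients 1,1,1,1,0,0,0,0,0,0,0,0,0 for degrees 0…12.
Multiplying by (1 + y^3 + y^5) gives running coefficients 1,1,1,2,1,2,2,1,1,0,0,0,0 for degrees 0…12.
Multiplying by (1 + y + y^2) gives running coefficients 1,2,3,4,4,5,5,5,4,2,1,0,0 for degrees 0…12.
Finally multiplying by (1 - 2y - 2y^2 + 3y^3), the product of all factors after the first has coefficients 1,0,-3,-3,-4,-2,-1,-3,-1,-1,4,6,4 for degrees 0…12.
[y^12] = 1·4 + 1·6 + 1·(-3) = 7.

7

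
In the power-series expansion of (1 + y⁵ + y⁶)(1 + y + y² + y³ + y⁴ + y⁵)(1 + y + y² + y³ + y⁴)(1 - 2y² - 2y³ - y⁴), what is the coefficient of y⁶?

-14

(1 + y⁵ + y⁶) has coefficients 1,0,0,0,0,1,1 for degrees 0…6.
(1 + y + y² + y³ + y⁴ + y⁵) has coefficients 1,1,1,1,1,1,0 for degrees 0…6.
Multiplying by (1 + y + y² + y³ + y⁴) gives running coefficients 1,2,3,4,5,5,4 for degrees 0…6.
Finally multiplying by (1 - 2y² - 2y³ - y⁴), the product of all factors after the first has coefficients 1,2,1,-2,-6,-11,-17 for degrees 0…6.
[y⁶] = 1·(-17) + 1·2 + 1·1 = -14.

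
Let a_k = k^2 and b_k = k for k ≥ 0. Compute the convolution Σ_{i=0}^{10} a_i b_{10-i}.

Write out a_i and b_{10-i} for i = 0,…,10 and sum the products.
Σ = 0·10 + 1·9 + 4·8 + 9·7 + 16·6 + 25·5 + 36·4 + 49·3 + 64·2 + 81·1 + 100·0 = 825.

825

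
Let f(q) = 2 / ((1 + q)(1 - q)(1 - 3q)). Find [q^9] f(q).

44286

Partial fractions give a closed form: a_n = (1/4)·(-1)^n + (-1/2)·1^n + (9/4)·3^n.
At n = 9: a_9 = 44286.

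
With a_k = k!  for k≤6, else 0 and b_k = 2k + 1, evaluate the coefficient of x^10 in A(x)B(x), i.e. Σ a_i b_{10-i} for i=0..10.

The convolution is the x^10 coefficient of A(x)B(x).
Σ = 1·21 + 1·19 + 2·17 + 6·15 + 24·13 + 120·11 + 720·9 + 0·7 + 0·5 + 0·3 + 0·1 = 8276.

8276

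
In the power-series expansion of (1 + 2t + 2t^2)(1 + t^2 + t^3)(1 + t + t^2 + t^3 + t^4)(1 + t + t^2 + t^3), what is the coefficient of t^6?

(1 + 2t + 2t^2) has coefficients 1,2,2 for degrees 0…2.
(1 + t^2 + t^3) has coefficients 1,0,1,1,0,0,0 for degrees 0…6.
Multiplying by (1 + t + t^2 + t^3 + t^4) gives running coefficients 1,1,2,3,3,2,2 for degrees 0…6.
Finally multiplying by (1 + t + t^2 + t^3), the product of all factors after the first has coefficients 1,2,4,7,9,10,10 for degrees 0…6.
[t^6] = 1·10 + 2·10 + 2·9 = 48.

48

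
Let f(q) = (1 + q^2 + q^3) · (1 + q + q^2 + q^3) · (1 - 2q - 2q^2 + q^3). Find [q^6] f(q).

(1 + q^2 + q^3) has coefficients 1,0,1,1 for degrees 0…3.
(1 + q + q^2 + q^3) has coefficients 1,1,1,1,0,0,0 for degrees 0…6.
Finally multiplying by (1 - 2q - 2q^2 + q^3), the product of all factors after the first has coefficients 1,-1,-3,-2,-3,-1,1 for degrees 0…6.
[q^6] = 1·1 + 1·(-3) + 1·(-2) = -4.

-4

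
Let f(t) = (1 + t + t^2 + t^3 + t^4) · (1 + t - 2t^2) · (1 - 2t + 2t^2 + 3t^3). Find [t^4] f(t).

(1 + t + t^2 + t^3 + t^4) has coefficients 1,1,1,1,1 for degrees 0…4.
(1 + t - 2t^2) has coefficients 1,1,-2,0,0 for degrees 0…4.
Finally multiplying by (1 - 2t + 2t^2 + 3t^3), the product of all factors after the first has coefficients 1,-1,-2,9,-1 for degrees 0…4.
[t^4] = 1·(-1) + 1·9 + 1·(-2) + 1·(-1) + 1·1 = 6.

6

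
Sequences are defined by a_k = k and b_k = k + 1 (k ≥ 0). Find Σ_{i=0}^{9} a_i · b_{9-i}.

165

The convolution is the t^9 coefficient of A(t)B(t).
Σ = 0·10 + 1·9 + 2·8 + 3·7 + 4·6 + 5·5 + 6·4 + 7·3 + 8·2 + 9·1 = 165.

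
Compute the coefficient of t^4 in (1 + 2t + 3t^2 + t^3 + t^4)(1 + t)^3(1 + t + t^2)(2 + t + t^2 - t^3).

(1 + 2t + 3t^2 + t^3 + t^4) has coefficients 1,2,3,1,1 for degrees 0…4.
(1 + t)^3 has coefficients 1,3,3,1,0 for degrees 0…4.
Multiplying by (1 + t + t^2) gives running coefficients 1,4,7,7,4 for degrees 0…4.
Finally multiplying by (2 + t + t^2 - t^3), the product of all factors after the first has coefficients 2,9,19,24,18 for degrees 0…4.
[t^4] = 1·18 + 2·24 + 3·19 + 1·9 + 1·2 = 134.

134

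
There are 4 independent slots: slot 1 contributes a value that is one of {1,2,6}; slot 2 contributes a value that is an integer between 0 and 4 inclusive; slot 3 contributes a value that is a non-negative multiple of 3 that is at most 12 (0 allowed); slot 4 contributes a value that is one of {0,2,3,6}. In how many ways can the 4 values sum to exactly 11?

The generating function for the choices is (q + q^2 + q^6)·(1 + q + q^2 + q^3 + q^4)·(1 + q^3 + q^6 + q^9 + q^12)·(1 + q^2 + q^3 + q^6); the count is [q^11].
(q + q^2 + q^6) has coefficients 0,1,1,0,0,0,1 for degrees 0…6.
(1 + q + q^2 + q^3 + q^4) has coefficients 1,1,1,1,1,0,0,0,0,0,0,0 for degrees 0…11.
Multiplying by (1 + q^3 + q^6 + q^9 + q^12) gives running coefficients 1,1,1,2,2,1,2,2,1,2,2,1 for degrees 0…11.
Finally multiplying by (1 + q^2 + q^3 + q^6), the product of all factors after the first has coefficients 1,1,2,4,4,4,7,6,5,8,7,5 for degrees 0…11.
[q^11] = 1·7 + 1·8 + 1·4 = 19.

19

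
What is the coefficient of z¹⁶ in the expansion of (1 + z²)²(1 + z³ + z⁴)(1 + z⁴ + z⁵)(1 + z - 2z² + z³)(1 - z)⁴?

-2

(1 + z²)² has coefficients 1,0,2,0,1 for degrees 0…4.
(1 + z³ + z⁴) has coefficients 1,0,0,1,1,0,0,0,0,0,0,0,0,0,0,0,0 for degrees 0…16.
Multiplying by (1 + z⁴ + z⁵) gives running coefficients 1,0,0,1,2,1,0,1,2,1,0,0,0,0,0,0,0 for degrees 0…16.
Multiplying by (1 + z - 2z² + z³) gives running coefficients 1,1,-2,2,3,1,-2,1,4,1,-2,0,1,0,0,0,0 for degrees 0…16.
Finally multiplying by (1 - z)⁴, the product of all factors after the first has coefficients 1,-3,0,12,-20,10,2,5,-13,0,12,-1,-11,5,4,-4,1 for degrees 0…16.
[z¹⁶] = 1·1 + 2·4 + 1·(-11) = -2.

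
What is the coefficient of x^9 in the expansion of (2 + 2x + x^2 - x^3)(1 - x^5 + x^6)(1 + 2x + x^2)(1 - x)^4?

(2 + 2x + x^2 - x^3) has coefficients 2,2,1,-1 for degrees 0…3.
(1 - x^5 + x^6) has coefficients 1,0,0,0,0,-1,1,0,0,0 for degrees 0…9.
Multiplying by (1 + 2x + x^2) gives running coefficients 1,2,1,0,0,-1,-1,1,1,0 for degrees 0…9.
Finally multiplying by (1 - x)^4, the product of all factors after the first has coefficients 1,-2,-1,4,-1,-3,4,-1,-5,5 for degrees 0…9.
[x^9] = 2·5 + 2·(-5) + 1·(-1) − 1·4 = -5.

-5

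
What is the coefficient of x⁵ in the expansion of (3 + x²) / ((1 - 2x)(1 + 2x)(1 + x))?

-68

The denominator gives the recurrence a_n = −a_(n−1) + 4a_(n−2) + 4a_(n−3) for n ≥ 3; the numerator fixes a_0 = 3, a_1 = -3, a_2 = 16.
Iterating: 3, -3, 16, -16, 68, -68, so a_5 = -68.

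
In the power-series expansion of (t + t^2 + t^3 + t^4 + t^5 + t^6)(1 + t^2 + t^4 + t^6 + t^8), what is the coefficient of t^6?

3

(t + t^2 + t^3 + t^4 + t^5 + t^6) has coefficients 0,1,1,1,1,1,1 for degrees 0…6.
(1 + t^2 + t^4 + t^6 + t^8) has coefficients 1,0,1,0,1,0,1 for degrees 0…6.
[t^6] = 1·0 + 1·1 + 1·0 + 1·1 + 1·0 + 1·1 = 3.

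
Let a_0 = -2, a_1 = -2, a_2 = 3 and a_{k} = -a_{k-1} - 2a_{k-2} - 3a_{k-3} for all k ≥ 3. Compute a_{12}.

The ordinary generating function has denominator 1 + x + 2x^2 + 3x^3.
Iterating the recurrence: a_0,…,a_{12} = -2, -2, 3, 7, -7, -16, 9, 44, -14, -101, -3, 247, 62.

62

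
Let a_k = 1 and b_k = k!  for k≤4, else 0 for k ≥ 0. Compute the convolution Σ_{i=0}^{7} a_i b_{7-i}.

Write out a_i and b_{7-i} for i = 0,…,7 and sum the products.
Σ = 1·0 + 1·0 + 1·0 + 1·24 + 1·6 + 1·2 + 1·1 + 1·1 = 34.

34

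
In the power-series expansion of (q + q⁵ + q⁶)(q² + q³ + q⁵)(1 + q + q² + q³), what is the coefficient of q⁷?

3

(q + q⁵ + q⁶) has coefficients 0,1,0,0,0,1,1 for degrees 0…6.
(q² + q³ + q⁵) has coefficients 0,0,1,1,0,1,0,0 for degrees 0…7.
Finally multiplying by (1 + q + q² + q³), the product of all factors after the first has coefficients 0,0,1,2,2,3,2,1 for degrees 0…7.
[q⁷] = 1·2 + 1·1 + 1·0 = 3.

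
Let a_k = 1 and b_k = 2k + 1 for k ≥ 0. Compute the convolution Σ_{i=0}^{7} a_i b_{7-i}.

This is [x^7] in the product of the two ordinary generating functions.
Σ = 1·15 + 1·13 + 1·11 + 1·9 + 1·7 + 1·5 + 1·3 + 1·1 = 64.

64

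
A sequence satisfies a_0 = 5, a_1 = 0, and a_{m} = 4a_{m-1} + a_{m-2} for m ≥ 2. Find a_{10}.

491045

The ordinary generating function has denominator 1 - 4z - z^2.
Iterating the recurrence: a_0,…,a_{10} = 5, 0, 5, 20, 85, 360, 1525, 6460, 27365, 115920, 491045.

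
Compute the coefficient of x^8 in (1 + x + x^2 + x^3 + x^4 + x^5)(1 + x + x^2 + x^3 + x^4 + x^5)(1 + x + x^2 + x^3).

18

(1 + x + x^2 + x^3 + x^4 + x^5) has coefficients 1,1,1,1,1,1 for degrees 0…5.
(1 + x + x^2 + x^3 + x^4 + x^5) has coefficients 1,1,1,1,1,1,0,0,0 for degrees 0…8.
Finally multiplying by (1 + x + x^2 + x^3), the product of all factors after the first has coefficients 1,2,3,4,4,4,3,2,1 for degrees 0…8.
[x^8] = 1·1 + 1·2 + 1·3 + 1·4 + 1·4 + 1·4 = 18.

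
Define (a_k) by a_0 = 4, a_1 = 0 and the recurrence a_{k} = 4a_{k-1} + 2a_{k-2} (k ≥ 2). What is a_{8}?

56384

The ordinary generating function has denominator 1 - 4z - 2z^2.
Iterating the recurrence: a_0,…,a_{8} = 4, 0, 8, 32, 144, 640, 2848, 12672, 56384.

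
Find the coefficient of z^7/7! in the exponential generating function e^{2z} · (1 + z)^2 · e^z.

22599

The EGF product rule gives c_7 = Σ_{k_1+k_2+k_3=7} C(7; k_1,k_2,k_3) · ∏ g_i(k_i), where e^{2z} gives (2)^k; (1+z)^2 gives the falling factorial (2)_k; e^z gives (1)^k.
g_1(k) for k = 0…7: 1, 2, 4, 8, 16, 32, 64, 128.
g_2(k) for k = 0…7: 1, 2, 2, 0, 0, 0, 0, 0.
g_3(k) for k = 0…7: 1, 1, 1, 1, 1, 1, 1, 1.
First combine the last two factors: h(k) = Σ_j C(k,j)·g_2(j)·g_3(k−j) for k = 0…7: 1, 3, 7, 13, 21, 31, 43, 57.
c_7 = Σ_k C(7,k)·g_1(k)·h(7−k) = 1·1·57 + 7·2·43 + 21·4·31 + 35·8·21 + 35·16·13 + 21·32·7 + 7·64·3 + 1·128·1 = 57 + 602 + 2604 + 5880 + 7280 + 4704 + 1344 + 128 = 22599.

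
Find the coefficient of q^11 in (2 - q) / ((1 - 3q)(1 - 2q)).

Partial fractions give a closed form: a_n = (5)·3^n + (-3)·2^n.
At n = 11: a_11 = 879591.

879591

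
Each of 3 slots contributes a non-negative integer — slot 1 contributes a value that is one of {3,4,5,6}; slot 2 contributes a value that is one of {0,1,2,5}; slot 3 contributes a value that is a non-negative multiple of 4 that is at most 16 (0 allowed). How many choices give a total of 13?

4

The generating function for the choices is (q^3 + q^4 + q^5 + q^6)·(1 + q + q^2 + q^5)·(1 + q^4 + q^8 + q^12 + q^16); the count is [q^13].
(q^3 + q^4 + q^5 + q^6) has coefficients 0,0,0,1,1,1,1 for degrees 0…6.
(1 + q + q^2 + q^5) has coefficients 1,1,1,0,0,1,0,0,0,0,0,0,0,0 for degrees 0…13.
Finally multiplying by (1 + q^4 + q^8 + q^12 + q^16), the product of all factors after the first has coefficients 1,1,1,0,1,2,1,0,1,2,1,0,1,2 for degrees 0…13.
[q^13] = 1·1 + 1·2 + 1·1 + 1·0 = 4.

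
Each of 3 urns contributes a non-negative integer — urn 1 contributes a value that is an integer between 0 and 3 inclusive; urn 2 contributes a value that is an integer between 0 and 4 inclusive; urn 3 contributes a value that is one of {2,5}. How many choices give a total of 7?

6

The generating function for the choices is (1 + t + t² + t³)·(1 + t + t² + t³ + t⁴)·(t² + t⁵); the count is [t⁷].
(1 + t + t² + t³) has coefficients 1,1,1,1 for degrees 0…3.
(1 + t + t² + t³ + t⁴) has coefficients 1,1,1,1,1,0,0,0 for degrees 0…7.
Finally multiplying by (t² + t⁵), the product of all factors after the first has coefficients 0,0,1,1,1,2,2,1 for degrees 0…7.
[t⁷] = 1·1 + 1·2 + 1·2 + 1·1 = 6.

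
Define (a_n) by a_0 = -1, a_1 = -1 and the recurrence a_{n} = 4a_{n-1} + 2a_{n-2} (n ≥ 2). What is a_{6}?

-2296

The ordinary generating function has denominator 1 - 4z - 2z^2.
Iterating the recurrence: a_0,…,a_{6} = -1, -1, -6, -26, -116, -516, -2296.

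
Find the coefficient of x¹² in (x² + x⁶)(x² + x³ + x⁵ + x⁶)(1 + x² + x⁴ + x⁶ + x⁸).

4

(x² + x⁶) has coefficients 0,0,1,0,0,0,1 for degrees 0…6.
(x² + x³ + x⁵ + x⁶) has coefficients 0,0,1,1,0,1,1,0,0,0,0,0,0 for degrees 0…12.
Finally multiplying by (1 + x² + x⁴ + x⁶ + x⁸), the product of all factors after the first has coefficients 0,0,1,1,1,2,2,2,2,2,2,2,1 for degrees 0…12.
[x¹²] = 1·2 + 1·2 = 4.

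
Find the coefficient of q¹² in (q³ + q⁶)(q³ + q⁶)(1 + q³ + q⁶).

(q³ + q⁶) has coefficients 0,0,0,1,0,0,1 for degrees 0…6.
(q³ + q⁶) has coefficients 0,0,0,1,0,0,1,0,0,0,0,0,0 for degrees 0…12.
Finally multiplying by (1 + q³ + q⁶), the product of all factors after the first has coefficients 0,0,0,1,0,0,2,0,0,2,0,0,1 for degrees 0…12.
[q¹²] = 1·2 + 1·2 = 4.

4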